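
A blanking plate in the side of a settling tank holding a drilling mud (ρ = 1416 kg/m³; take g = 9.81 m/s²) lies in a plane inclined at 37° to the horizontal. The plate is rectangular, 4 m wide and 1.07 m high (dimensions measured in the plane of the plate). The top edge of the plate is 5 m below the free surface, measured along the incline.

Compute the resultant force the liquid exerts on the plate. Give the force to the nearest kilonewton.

γ = ρg = 1416 × 9.81 / 1000 = 13.89096 kN/m³.
Let θ = 37° be the plate's angle to the horizontal; measure y along the incline from where the plane meets the free surface. Vertical depth h = y·sinθ with sinθ = 0.601815.
The centroid lies 1.07/2 = 0.535 m below the top edge, so y_c = 5 + 0.535 = 5.535 m and h_c = 5.535 × 0.601815 = 3.33105 m.
A = 4 × 1.07 = 4.28 m².
Resultant F = γ·h_c·A = 13.89096 × 3.33105 × 4.28 = 198.042 kN.

F ≈ 198 kN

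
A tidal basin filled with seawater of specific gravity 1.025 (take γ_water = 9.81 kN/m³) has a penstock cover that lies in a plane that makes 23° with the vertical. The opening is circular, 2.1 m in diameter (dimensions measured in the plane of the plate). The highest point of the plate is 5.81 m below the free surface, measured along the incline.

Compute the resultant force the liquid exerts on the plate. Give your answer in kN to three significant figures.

γ = 1.025 × 9.81 = 10.05525 kN/m³.
The plate makes 23° with the vertical, i.e. θ = 90° − 23° = 67° to the horizontal. Measuring y along the incline from the free-surface line, vertical depth h = y·sinθ with sinθ = 0.920505.
The centroid is at the centre, 1.05 m below the top of the plate, so y_c = 5.81 + 1.05 = 6.86 m and h_c = 6.86 × 0.920505 = 6.31466 m.
A = π(1.05)² = 3.46361 m².
Resultant F = γ·h_c·A = 10.05525 × 6.31466 × 3.46361 = 219.924 kN.

F ≈ 220 kN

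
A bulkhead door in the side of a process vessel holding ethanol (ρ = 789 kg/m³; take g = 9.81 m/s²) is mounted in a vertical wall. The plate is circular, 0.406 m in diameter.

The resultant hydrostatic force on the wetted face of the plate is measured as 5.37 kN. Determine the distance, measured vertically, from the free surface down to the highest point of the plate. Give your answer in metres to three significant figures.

γ = ρg = 789 × 9.81 / 1000 = 7.74009 kN/m³.
A = π(0.203)² = 0.129462 m².
From F = γ·h_c·A, the centroid depth is h_c = 5.37/(7.74009 × 0.129462) = 5.35903 m.
The centroid is at the centre, 0.203 m below the top of the plate, so the highest point sits at h_top = 5.35903 − 0.203 = 5.15603 m below the surface.

d_top ≈ 5.16 m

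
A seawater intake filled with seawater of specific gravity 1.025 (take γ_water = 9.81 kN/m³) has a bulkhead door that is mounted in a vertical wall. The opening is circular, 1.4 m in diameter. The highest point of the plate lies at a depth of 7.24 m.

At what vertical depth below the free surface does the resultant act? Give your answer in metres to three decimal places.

γ = 1.025 × 9.81 = 10.05525 kN/m³.
The centroid is at the centre, 0.7 m below the top of the plate, so the centroid depth is h_c = 7.24 + 0.7 = 7.94 m.
A = π(0.7)² = 1.53938 m².
Resultant F = γ·h_c·A = 10.05525 × 7.94 × 1.53938 = 122.902 kN.
I_c = πr⁴/4 = π × 0.7⁴/4 = 0.188574 m⁴.
Centre of pressure: y_p = y_c + I_c/(y_c·A) = 7.94 + 0.188574/(7.94 × 1.53938) = 7.94 + 0.0154282 = 7.95543 m along the plane.

h_p = 7.955 m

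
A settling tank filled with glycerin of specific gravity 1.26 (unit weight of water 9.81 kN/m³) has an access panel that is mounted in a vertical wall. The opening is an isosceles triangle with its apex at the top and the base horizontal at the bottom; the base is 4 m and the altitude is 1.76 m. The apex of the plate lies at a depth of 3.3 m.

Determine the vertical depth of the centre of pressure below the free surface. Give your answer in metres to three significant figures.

h_p = 4.51 m

γ = 1.26 × 9.81 = 12.3606 kN/m³.
With the apex up, the centroid sits 2h/3 = 2 × 1.76/3 = 1.17333 m below the apex, so the centroid depth is h_c = 3.3 + 1.17333 = 4.47333 m.
A = ½ × 4 × 1.76 = 3.52 m².
Resultant F = γ·h_c·A = 12.3606 × 4.47333 × 3.52 = 194.632 kN.
I_c = b·h³/36 = 4 × 1.76³/36 = 0.605753 m⁴.
Centre of pressure: y_p = y_c + I_c/(y_c·A) = 4.47333 + 0.605753/(4.47333 × 3.52) = 4.47333 + 0.03847 = 4.5118 m along the plane.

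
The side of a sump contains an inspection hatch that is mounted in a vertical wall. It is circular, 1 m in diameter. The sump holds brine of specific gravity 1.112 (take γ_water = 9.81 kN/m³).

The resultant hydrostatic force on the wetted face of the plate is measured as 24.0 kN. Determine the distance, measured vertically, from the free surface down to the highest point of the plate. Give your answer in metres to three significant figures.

γ = 1.112 × 9.81 = 10.90872 kN/m³.
A = π(0.5)² = 0.785398 m².
From F = γ·h_c·A, the centroid depth is h_c = 24.0/(10.90872 × 0.785398) = 2.80122 m.
The centroid is at the centre, 0.5 m below the top of the plate, so the highest point sits at h_top = 2.80122 − 0.5 = 2.30122 m below the surface.

d_top ≈ 2.30 m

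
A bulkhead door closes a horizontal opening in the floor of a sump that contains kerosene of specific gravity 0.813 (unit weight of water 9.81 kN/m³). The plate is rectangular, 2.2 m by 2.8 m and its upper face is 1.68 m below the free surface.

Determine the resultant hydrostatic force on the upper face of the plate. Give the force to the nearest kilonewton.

γ = 0.813 × 9.81 = 7.97553 kN/m³.
The plate is horizontal, so pressure is uniform at p = γ·h = 7.97553 × 1.68 = 13.3989 kN/m².
A = 2.2 × 2.8 = 6.16 m².
F = p·A = 13.3989 × 6.16 = 82.5372 kN.

F ≈ 83 kN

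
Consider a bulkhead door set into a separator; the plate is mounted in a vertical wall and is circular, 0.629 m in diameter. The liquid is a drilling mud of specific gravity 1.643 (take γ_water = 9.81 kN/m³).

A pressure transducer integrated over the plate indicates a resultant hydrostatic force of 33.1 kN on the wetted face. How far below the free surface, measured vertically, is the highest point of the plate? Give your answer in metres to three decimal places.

γ = 1.643 × 9.81 = 16.11783 kN/m³.
A = π(0.3145)² = 0.310736 m².
From F = γ·h_c·A, the centroid depth is h_c = 33.1/(16.11783 × 0.310736) = 6.60891 m.
The centroid is at the centre, 0.3145 m below the top of the plate, so the highest point sits at h_top = 6.60891 − 0.3145 = 6.29441 m below the surface.

d_top ≈ 6.294 m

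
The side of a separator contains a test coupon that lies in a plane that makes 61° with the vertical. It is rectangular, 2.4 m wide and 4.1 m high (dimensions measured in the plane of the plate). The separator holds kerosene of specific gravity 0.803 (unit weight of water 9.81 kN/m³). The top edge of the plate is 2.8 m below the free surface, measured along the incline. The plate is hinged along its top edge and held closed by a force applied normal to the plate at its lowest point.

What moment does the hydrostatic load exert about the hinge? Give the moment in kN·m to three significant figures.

M ≈ 426 kN·m

γ = 0.803 × 9.81 = 7.87743 kN/m³.
The plate makes 61° with the vertical, i.e. θ = 90° − 61° = 29° to the horizontal. Measuring y along the incline from the free-surface line, vertical depth h = y·sinθ with sinθ = 0.484810.
The centroid lies 4.1/2 = 2.05 m below the top edge, so y_c = 2.8 + 2.05 = 4.85 m and h_c = 4.85 × 0.484810 = 2.35133 m.
A = 2.4 × 4.1 = 9.84 m².
Resultant F = γ·h_c·A = 7.87743 × 2.35133 × 9.84 = 182.261 kN.
I_c = b·h³/12 = 2.4 × 4.1³/12 = 13.7842 m⁴.
Centre of pressure: y_p = y_c + I_c/(y_c·A) = 4.85 + 13.7842/(4.85 × 9.84) = 4.85 + 0.288832 = 5.13883 m along the plane.
The resultant acts 2.05 + 0.288832 = 2.33883 m (along the plate) below the hinge at the top edge, so the moment about the hinge is M = F × 2.33883 = 182.261 × 2.33883 = 426.277 kN·m.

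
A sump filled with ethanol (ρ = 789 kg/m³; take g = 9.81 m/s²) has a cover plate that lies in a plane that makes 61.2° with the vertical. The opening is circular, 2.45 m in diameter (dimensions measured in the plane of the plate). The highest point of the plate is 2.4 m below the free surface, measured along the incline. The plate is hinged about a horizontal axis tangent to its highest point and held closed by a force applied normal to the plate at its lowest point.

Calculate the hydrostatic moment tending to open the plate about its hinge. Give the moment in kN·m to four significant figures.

M ≈ 84.66 kN·m

γ = ρg = 789 × 9.81 / 1000 = 7.74009 kN/m³.
The plate makes 61.2° with the vertical, i.e. θ = 90° − 61.2° = 28.8° to the horizontal. Measuring y along the incline from the free-surface line, vertical depth h = y·sinθ with sinθ = 0.481754.
The centroid is at the centre, 1.225 m below the top of the plate, so y_c = 2.4 + 1.225 = 3.625 m and h_c = 3.625 × 0.481754 = 1.74636 m.
A = π(1.225)² = 4.71435 m².
Resultant F = γ·h_c·A = 7.74009 × 1.74636 × 4.71435 = 63.7238 kN.
I_c = πr⁴/4 = π × 1.225⁴/4 = 1.76862 m⁴.
Centre of pressure: y_p = y_c + I_c/(y_c·A) = 3.625 + 1.76862/(3.625 × 4.71435) = 3.625 + 0.103492 = 3.72849 m along the plane.
The resultant acts 1.225 + 0.103492 = 1.32849 m (along the plate) below the hinge at the top edge, so the moment about the hinge is M = F × 1.32849 = 63.7238 × 1.32849 = 84.6564 kN·m.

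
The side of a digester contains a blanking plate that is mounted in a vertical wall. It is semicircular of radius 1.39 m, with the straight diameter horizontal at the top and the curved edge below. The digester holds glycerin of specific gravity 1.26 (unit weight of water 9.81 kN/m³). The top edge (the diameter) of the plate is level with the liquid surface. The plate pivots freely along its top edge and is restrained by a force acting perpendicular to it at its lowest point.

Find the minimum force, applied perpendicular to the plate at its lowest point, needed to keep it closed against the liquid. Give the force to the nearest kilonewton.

γ = 1.26 × 9.81 = 12.3606 kN/m³.
The centroid of a semicircle lies 4r/(3π) = 0.589934 m from the diameter, here below the top edge, so the centroid depth is h_c = 0.589934 m.
A = πr²/2 = π × 1.39²/2 = 3.03494 m².
Resultant F = γ·h_c·A = 12.3606 × 0.589934 × 3.03494 = 22.1306 kN.
I_c = (π/8 − 8/(9π))·r⁴ = 0.109757 × 1.39⁴ = 0.409724 m⁴.
Centre of pressure: y_p = y_c + I_c/(y_c·A) = 0.589934 + 0.409724/(0.589934 × 3.03494) = 0.589934 + 0.228843 = 0.818777 m along the plane.
The resultant acts 0.589934 + 0.228843 = 0.818777 m (along the plate) below the hinge at the top edge, so the moment about the hinge is M = F × 0.818777 = 22.1306 × 0.818777 = 18.12 kN·m.
A normal force at the bottom, 1.39 m from the hinge, must supply this moment: P = 18.12/1.39 = 13.036 kN.

P ≈ 13 kN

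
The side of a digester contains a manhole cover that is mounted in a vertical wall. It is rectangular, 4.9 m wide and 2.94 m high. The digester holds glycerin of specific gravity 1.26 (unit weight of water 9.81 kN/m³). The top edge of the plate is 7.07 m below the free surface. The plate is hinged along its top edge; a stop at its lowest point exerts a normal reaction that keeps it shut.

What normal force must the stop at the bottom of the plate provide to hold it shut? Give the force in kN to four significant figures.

P ≈ 804.0 kN

γ = 1.26 × 9.81 = 12.3606 kN/m³.
The centroid lies 2.94/2 = 1.47 m below the top edge, so the centroid depth is h_c = 7.07 + 1.47 = 8.54 m.
A = 4.9 × 2.94 = 14.406 m².
Resultant F = γ·h_c·A = 12.3606 × 8.54 × 14.406 = 1520.69 kN.
I_c = b·h³/12 = 4.9 × 2.94³/12 = 10.3766 m⁴.
Centre of pressure: y_p = y_c + I_c/(y_c·A) = 8.54 + 10.3766/(8.54 × 14.406) = 8.54 + 0.0843439 = 8.62434 m along the plane.
The resultant acts 1.47 + 0.0843439 = 1.55434 m (along the plate) below the hinge at the top edge, so the moment about the hinge is M = F × 1.55434 = 1520.69 × 1.55434 = 2363.67 kN·m.
A normal force at the bottom, 2.94 m from the hinge, must supply this moment: P = 2363.67/2.94 = 803.969 kN.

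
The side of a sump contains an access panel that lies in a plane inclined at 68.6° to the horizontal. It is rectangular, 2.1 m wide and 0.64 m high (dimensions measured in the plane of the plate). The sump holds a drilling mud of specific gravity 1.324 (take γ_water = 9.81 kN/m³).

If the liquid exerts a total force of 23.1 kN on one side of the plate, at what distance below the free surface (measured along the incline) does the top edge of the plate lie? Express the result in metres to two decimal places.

γ = 1.324 × 9.81 = 12.98844 kN/m³.
A = 2.1 × 0.64 = 1.344 m².
From F = γ·h_c·A, the centroid depth is h_c = 23.1/(12.98844 × 1.344) = 1.32329 m.
Let θ = 68.6° be the plate's angle to the horizontal; measure y along the incline from where the plane meets the free surface. Vertical depth h = y·sinθ with sinθ = 0.931056.
Along the incline, y_c = h_c/sinθ = 1.32329/0.931056 = 1.42128 m.
The centroid lies 0.64/2 = 0.32 m below the top edge, so the top edge sits at y_top = 1.42128 − 0.32 = 1.10128 m along the incline.

y_top ≈ 1.10 m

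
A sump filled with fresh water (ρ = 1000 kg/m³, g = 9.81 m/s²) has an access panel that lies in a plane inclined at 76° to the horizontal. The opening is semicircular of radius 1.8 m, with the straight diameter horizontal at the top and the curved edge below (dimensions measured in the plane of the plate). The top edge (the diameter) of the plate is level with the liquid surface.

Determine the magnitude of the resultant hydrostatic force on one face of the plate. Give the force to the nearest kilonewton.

γ = ρg = 1000 × 9.81 = 9810 N/m³ = 9.81 kN/m³.
Let θ = 76° be the plate's angle to the horizontal; measure y along the incline from where the plane meets the free surface. Vertical depth h = y·sinθ with sinθ = 0.970296.
The centroid of a semicircle lies 4r/(3π) = 0.763944 m from the diameter, here below the top edge, so y_c = 0.763944 m and h_c = 0.763944 × 0.970296 = 0.741252 m.
A = πr²/2 = π × 1.8²/2 = 5.08938 m².
Resultant F = γ·h_c·A = 9.81 × 0.741252 × 5.08938 = 37.0084 kN.

F ≈ 37 kN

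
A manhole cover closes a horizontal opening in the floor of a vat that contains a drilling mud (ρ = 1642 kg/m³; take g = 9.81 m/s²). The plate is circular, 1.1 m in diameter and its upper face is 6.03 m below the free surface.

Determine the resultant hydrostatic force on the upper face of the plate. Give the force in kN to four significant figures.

γ = ρg = 1642 × 9.81 / 1000 = 16.10802 kN/m³.
The plate is horizontal, so pressure is uniform at p = γ·h = 16.10802 × 6.03 = 97.1314 kN/m².
A = π(0.55)² = 0.950332 m².
F = p·A = 97.1314 × 0.950332 = 92.3071 kN.

F ≈ 92.31 kN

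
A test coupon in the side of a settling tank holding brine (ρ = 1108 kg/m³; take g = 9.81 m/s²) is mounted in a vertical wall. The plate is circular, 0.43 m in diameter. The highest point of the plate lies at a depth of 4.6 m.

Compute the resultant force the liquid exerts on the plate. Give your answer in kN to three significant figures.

F ≈ 7.60 kN

γ = ρg = 1108 × 9.81 / 1000 = 10.86948 kN/m³.
The centroid is at the centre, 0.215 m below the top of the plate, so the centroid depth is h_c = 4.6 + 0.215 = 4.815 m.
A = π(0.215)² = 0.14522 m².
Resultant F = γ·h_c·A = 10.86948 × 4.815 × 0.14522 = 7.60031 kN.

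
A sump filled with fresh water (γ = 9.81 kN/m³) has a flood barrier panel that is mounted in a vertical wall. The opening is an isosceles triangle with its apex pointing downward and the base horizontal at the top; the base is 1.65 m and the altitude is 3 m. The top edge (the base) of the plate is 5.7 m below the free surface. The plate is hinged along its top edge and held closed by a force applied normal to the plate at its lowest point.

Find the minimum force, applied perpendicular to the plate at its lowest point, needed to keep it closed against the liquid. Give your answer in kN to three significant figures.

P ≈ 58.3 kN

γ = 9.81 kN/m³.
With the apex down, the centroid sits h/3 = 3/3 = 1 m below the base (the top edge), so the centroid depth is h_c = 5.7 + 1 = 6.7 m.
A = ½ × 1.65 × 3 = 2.475 m².
Resultant F = γ·h_c·A = 9.81 × 6.7 × 2.475 = 162.674 kN.
I_c = b·h³/36 = 1.65 × 3³/36 = 1.2375 m⁴.
Centre of pressure: y_p = y_c + I_c/(y_c·A) = 6.7 + 1.2375/(6.7 × 2.475) = 6.7 + 0.0746269 = 6.77463 m along the plane.
The resultant acts 1 + 0.0746269 = 1.07463 m (along the plate) below the hinge at the top edge, so the moment about the hinge is M = F × 1.07463 = 162.674 × 1.07463 = 174.814 kN·m.
A normal force at the bottom, 3 m from the hinge, must supply this moment: P = 174.814/3 = 58.2713 kN.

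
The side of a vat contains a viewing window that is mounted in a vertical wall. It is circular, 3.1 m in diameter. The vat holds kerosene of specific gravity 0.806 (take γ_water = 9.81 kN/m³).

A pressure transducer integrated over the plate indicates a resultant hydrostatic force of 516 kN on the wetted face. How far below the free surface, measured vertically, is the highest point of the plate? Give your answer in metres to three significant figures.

γ = 0.806 × 9.81 = 7.90686 kN/m³.
A = π(1.55)² = 7.54768 m².
From F = γ·h_c·A, the centroid depth is h_c = 516/(7.90686 × 7.54768) = 8.64634 m.
The centroid is at the centre, 1.55 m below the top of the plate, so the highest point sits at h_top = 8.64634 − 1.55 = 7.09634 m below the surface.

d_top ≈ 7.10 m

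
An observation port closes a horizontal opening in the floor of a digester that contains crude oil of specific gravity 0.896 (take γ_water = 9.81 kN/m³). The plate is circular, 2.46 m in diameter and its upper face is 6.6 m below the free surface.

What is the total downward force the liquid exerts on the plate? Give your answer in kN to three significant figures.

F ≈ 276 kN

γ = 0.896 × 9.81 = 8.78976 kN/m³.
The plate is horizontal, so pressure is uniform at p = γ·h = 8.78976 × 6.6 = 58.0124 kN/m².
A = π(1.23)² = 4.75292 m².
F = p·A = 58.0124 × 4.75292 = 275.728 kN.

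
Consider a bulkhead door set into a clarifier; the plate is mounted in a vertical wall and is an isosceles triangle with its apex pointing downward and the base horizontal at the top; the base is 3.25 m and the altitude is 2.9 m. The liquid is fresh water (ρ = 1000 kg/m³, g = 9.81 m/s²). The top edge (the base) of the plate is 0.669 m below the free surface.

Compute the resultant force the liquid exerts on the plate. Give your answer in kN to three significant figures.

γ = ρg = 1000 × 9.81 = 9810 N/m³ = 9.81 kN/m³.
With the apex down, the centroid sits h/3 = 2.9/3 = 0.966667 m below the base (the top edge), so the centroid depth is h_c = 0.669 + 0.966667 = 1.63567 m.
A = ½ × 3.25 × 2.9 = 4.7125 m².
Resultant F = γ·h_c·A = 9.81 × 1.63567 × 4.7125 = 75.6164 kN.

F ≈ 75.6 kN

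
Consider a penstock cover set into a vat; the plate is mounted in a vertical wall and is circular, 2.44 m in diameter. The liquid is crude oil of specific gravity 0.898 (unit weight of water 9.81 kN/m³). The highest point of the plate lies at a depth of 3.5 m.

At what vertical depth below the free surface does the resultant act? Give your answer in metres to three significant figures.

γ = 0.898 × 9.81 = 8.80938 kN/m³.
The centroid is at the centre, 1.22 m below the top of the plate, so the centroid depth is h_c = 3.5 + 1.22 = 4.72 m.
A = π(1.22)² = 4.67595 m².
Resultant F = γ·h_c·A = 8.80938 × 4.72 × 4.67595 = 194.427 kN.
I_c = πr⁴/4 = π × 1.22⁴/4 = 1.73992 m⁴.
Centre of pressure: y_p = y_c + I_c/(y_c·A) = 4.72 + 1.73992/(4.72 × 4.67595) = 4.72 + 0.0788347 = 4.79883 m along the plane.

h_p = 4.80 m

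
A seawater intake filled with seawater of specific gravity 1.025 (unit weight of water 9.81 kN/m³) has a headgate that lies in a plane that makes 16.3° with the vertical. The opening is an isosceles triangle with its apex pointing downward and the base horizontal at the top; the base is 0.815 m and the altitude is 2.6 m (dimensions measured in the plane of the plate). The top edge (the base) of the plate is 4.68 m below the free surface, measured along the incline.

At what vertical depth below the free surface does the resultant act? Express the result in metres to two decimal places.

γ = 1.025 × 9.81 = 10.05525 kN/m³.
The plate makes 16.3° with the vertical, i.e. θ = 90° − 16.3° = 73.7° to the horizontal. Measuring y along the incline from the free-surface line, vertical depth h = y·sinθ with sinθ = 0.959805.
With the apex down, the centroid sits h/3 = 2.6/3 = 0.866667 m below the base (the top edge), so y_c = 4.68 + 0.866667 = 5.54667 m and h_c = 5.54667 × 0.959805 = 5.32372 m.
A = ½ × 0.815 × 2.6 = 1.0595 m².
Resultant F = γ·h_c·A = 10.05525 × 5.32372 × 1.0595 = 56.7164 kN.
I_c = b·h³/36 = 0.815 × 2.6³/36 = 0.397901 m⁴.
Centre of pressure: y_p = y_c + I_c/(y_c·A) = 5.54667 + 0.397901/(5.54667 × 1.0595) = 5.54667 + 0.0677083 = 5.61438 m along the plane.
Vertically, h_p = y_p·sinθ = 5.61438 × 0.959805 = 5.38871 m.

h_p = 5.39 m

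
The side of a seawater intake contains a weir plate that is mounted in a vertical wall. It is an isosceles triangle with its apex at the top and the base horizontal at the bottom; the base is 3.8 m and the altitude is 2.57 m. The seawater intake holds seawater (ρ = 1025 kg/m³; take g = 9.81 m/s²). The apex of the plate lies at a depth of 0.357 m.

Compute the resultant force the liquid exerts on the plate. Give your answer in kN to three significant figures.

γ = ρg = 1025 × 9.81 / 1000 = 10.05525 kN/m³.
With the apex up, the centroid sits 2h/3 = 2 × 2.57/3 = 1.71333 m below the apex, so the centroid depth is h_c = 0.357 + 1.71333 = 2.07033 m.
A = ½ × 3.8 × 2.57 = 4.883 m².
Resultant F = γ·h_c·A = 10.05525 × 2.07033 × 4.883 = 101.653 kN.

F ≈ 102 kN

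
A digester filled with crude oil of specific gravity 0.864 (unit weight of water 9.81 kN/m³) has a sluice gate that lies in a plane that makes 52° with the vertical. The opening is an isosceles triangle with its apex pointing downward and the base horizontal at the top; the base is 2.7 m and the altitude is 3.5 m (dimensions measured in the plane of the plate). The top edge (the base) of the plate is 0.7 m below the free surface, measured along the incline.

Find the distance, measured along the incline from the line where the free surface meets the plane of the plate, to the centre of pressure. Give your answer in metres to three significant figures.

γ = 0.864 × 9.81 = 8.47584 kN/m³.
The plate makes 52° with the vertical, i.e. θ = 90° − 52° = 38° to the horizontal. Measuring y along the incline from the free-surface line, vertical depth h = y·sinθ with sinθ = 0.615661.
With the apex down, the centroid sits h/3 = 3.5/3 = 1.16667 m below the base (the top edge), so y_c = 0.7 + 1.16667 = 1.86667 m and h_c = 1.86667 × 0.615661 = 1.14924 m.
A = ½ × 2.7 × 3.5 = 4.725 m².
Resultant F = γ·h_c·A = 8.47584 × 1.14924 × 4.725 = 46.0252 kN.
I_c = b·h³/36 = 2.7 × 3.5³/36 = 3.21563 m⁴.
Centre of pressure: y_p = y_c + I_c/(y_c·A) = 1.86667 + 3.21563/(1.86667 × 4.725) = 1.86667 + 0.364583 = 2.23125 m along the plane.

y_p = 2.23 m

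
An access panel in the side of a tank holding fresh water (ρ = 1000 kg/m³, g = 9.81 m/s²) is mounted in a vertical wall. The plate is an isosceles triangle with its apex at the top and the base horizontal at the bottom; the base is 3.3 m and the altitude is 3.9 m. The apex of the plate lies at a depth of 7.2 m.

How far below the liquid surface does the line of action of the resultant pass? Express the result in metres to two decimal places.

h_p = 9.89 m

γ = ρg = 1000 × 9.81 = 9810 N/m³ = 9.81 kN/m³.
With the apex up, the centroid sits 2h/3 = 2 × 3.9/3 = 2.6 m below the apex, so the centroid depth is h_c = 7.2 + 2.6 = 9.8 m.
A = ½ × 3.3 × 3.9 = 6.435 m².
Resultant F = γ·h_c·A = 9.81 × 9.8 × 6.435 = 618.648 kN.
I_c = b·h³/36 = 3.3 × 3.9³/36 = 5.43757 m⁴.
Centre of pressure: y_p = y_c + I_c/(y_c·A) = 9.8 + 5.43757/(9.8 × 6.435) = 9.8 + 0.0862244 = 9.88622 m along the plane.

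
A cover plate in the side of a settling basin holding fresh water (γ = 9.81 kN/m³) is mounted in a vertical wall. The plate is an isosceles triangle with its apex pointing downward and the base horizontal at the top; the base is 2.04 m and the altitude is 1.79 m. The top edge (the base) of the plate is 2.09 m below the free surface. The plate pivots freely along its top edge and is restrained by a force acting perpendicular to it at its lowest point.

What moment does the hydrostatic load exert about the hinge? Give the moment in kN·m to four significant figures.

γ = 9.81 kN/m³.
With the apex down, the centroid sits h/3 = 1.79/3 = 0.596667 m below the base (the top edge), so the centroid depth is h_c = 2.09 + 0.596667 = 2.68667 m.
A = ½ × 2.04 × 1.79 = 1.8258 m².
Resultant F = γ·h_c·A = 9.81 × 2.68667 × 1.8258 = 48.1212 kN.
I_c = b·h³/36 = 2.04 × 1.79³/36 = 0.325003 m⁴.
Centre of pressure: y_p = y_c + I_c/(y_c·A) = 2.68667 + 0.325003/(2.68667 × 1.8258) = 2.68667 + 0.0662552 = 2.75293 m along the plane.
The resultant acts 0.596667 + 0.0662552 = 0.662922 m (along the plate) below the hinge at the top edge, so the moment about the hinge is M = F × 0.662922 = 48.1212 × 0.662922 = 31.9006 kN·m.

M ≈ 31.90 kN·m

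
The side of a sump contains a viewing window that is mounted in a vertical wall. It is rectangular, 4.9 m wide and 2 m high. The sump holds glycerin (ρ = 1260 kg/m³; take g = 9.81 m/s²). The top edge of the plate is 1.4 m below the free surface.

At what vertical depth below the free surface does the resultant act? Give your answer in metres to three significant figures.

γ = ρg = 1260 × 9.81 / 1000 = 12.3606 kN/m³.
The centroid lies 2/2 = 1 m below the top edge, so the centroid depth is h_c = 1.4 + 1 = 2.4 m.
A = 4.9 × 2 = 9.8 m².
Resultant F = γ·h_c·A = 12.3606 × 2.4 × 9.8 = 290.721 kN.
I_c = b·h³/12 = 4.9 × 2³/12 = 3.26667 m⁴.
Centre of pressure: y_p = y_c + I_c/(y_c·A) = 2.4 + 3.26667/(2.4 × 9.8) = 2.4 + 0.138889 = 2.53889 m along the plane.

h_p = 2.54 m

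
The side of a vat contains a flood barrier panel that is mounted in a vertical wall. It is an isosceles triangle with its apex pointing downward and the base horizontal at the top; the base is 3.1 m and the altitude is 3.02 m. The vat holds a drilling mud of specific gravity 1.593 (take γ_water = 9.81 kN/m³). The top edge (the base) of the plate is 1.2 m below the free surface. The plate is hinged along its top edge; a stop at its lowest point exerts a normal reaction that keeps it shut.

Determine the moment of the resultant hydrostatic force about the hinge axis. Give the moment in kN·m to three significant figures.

γ = 1.593 × 9.81 = 15.62733 kN/m³.
With the apex down, the centroid sits h/3 = 3.02/3 = 1.00667 m below the base (the top edge), so the centroid depth is h_c = 1.2 + 1.00667 = 2.20667 m.
A = ½ × 3.1 × 3.02 = 4.681 m².
Resultant F = γ·h_c·A = 15.62733 × 2.20667 × 4.681 = 161.421 kN.
I_c = b·h³/36 = 3.1 × 3.02³/36 = 2.37181 m⁴.
Centre of pressure: y_p = y_c + I_c/(y_c·A) = 2.20667 + 2.37181/(2.20667 × 4.681) = 2.20667 + 0.229617 = 2.43629 m along the plane.
The resultant acts 1.00667 + 0.229617 = 1.23629 m (along the plate) below the hinge at the top edge, so the moment about the hinge is M = F × 1.23629 = 161.421 × 1.23629 = 199.563 kN·m.

M ≈ 200 kN·m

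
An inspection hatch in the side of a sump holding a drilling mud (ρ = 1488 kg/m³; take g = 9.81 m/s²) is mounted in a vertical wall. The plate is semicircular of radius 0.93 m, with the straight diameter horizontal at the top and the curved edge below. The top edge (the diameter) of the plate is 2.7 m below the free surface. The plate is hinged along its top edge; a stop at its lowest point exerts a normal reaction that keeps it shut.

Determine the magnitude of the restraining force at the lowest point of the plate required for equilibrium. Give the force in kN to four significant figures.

P ≈ 27.34 kN

γ = ρg = 1488 × 9.81 / 1000 = 14.59728 kN/m³.
The centroid of a semicircle lies 4r/(3π) = 0.394704 m from the diameter, here below the top edge, so the centroid depth is h_c = 2.7 + 0.394704 = 3.0947 m.
A = πr²/2 = π × 0.93²/2 = 1.35858 m².
Resultant F = γ·h_c·A = 14.59728 × 3.0947 × 1.35858 = 61.3728 kN.
I_c = (π/8 − 8/(9π))·r⁴ = 0.109757 × 0.93⁴ = 0.0821039 m⁴.
Centre of pressure: y_p = y_c + I_c/(y_c·A) = 3.0947 + 0.0821039/(3.0947 × 1.35858) = 3.0947 + 0.0195281 = 3.11423 m along the plane.
The resultant acts 0.394704 + 0.0195281 = 0.414232 m (along the plate) below the hinge at the top edge, so the moment about the hinge is M = F × 0.414232 = 61.3728 × 0.414232 = 25.4226 kN·m.
A normal force at the bottom, 0.93 m from the hinge, must supply this moment: P = 25.4226/0.93 = 27.3361 kN.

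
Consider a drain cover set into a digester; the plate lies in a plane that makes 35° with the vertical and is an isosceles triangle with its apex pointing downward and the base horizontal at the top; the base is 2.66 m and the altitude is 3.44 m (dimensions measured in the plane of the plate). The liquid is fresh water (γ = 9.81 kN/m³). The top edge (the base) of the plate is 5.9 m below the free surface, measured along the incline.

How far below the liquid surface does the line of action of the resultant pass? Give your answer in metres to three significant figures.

γ = 9.81 kN/m³.
The plate makes 35° with the vertical, i.e. θ = 90° − 35° = 55° to the horizontal. Measuring y along the incline from the free-surface line, vertical depth h = y·sinθ with sinθ = 0.819152.
With the apex down, the centroid sits h/3 = 3.44/3 = 1.14667 m below the base (the top edge), so y_c = 5.9 + 1.14667 = 7.04667 m and h_c = 7.04667 × 0.819152 = 5.77229 m.
A = ½ × 2.66 × 3.44 = 4.5752 m².
Resultant F = γ·h_c·A = 9.81 × 5.77229 × 4.5752 = 259.076 kN.
I_c = b·h³/36 = 2.66 × 3.44³/36 = 3.00784 m⁴.
Centre of pressure: y_p = y_c + I_c/(y_c·A) = 7.04667 + 3.00784/(7.04667 × 4.5752) = 7.04667 + 0.0932955 = 7.13997 m along the plane.
Vertically, h_p = y_p·sinθ = 7.13997 × 0.819152 = 5.84872 m.

h_p = 5.85 m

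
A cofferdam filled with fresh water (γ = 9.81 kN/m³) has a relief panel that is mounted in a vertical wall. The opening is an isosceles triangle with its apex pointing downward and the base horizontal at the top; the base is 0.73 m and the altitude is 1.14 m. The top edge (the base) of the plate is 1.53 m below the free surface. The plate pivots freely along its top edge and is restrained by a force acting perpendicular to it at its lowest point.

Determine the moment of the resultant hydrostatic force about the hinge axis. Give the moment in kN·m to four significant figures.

M ≈ 3.257 kN·m

γ = 9.81 kN/m³.
With the apex down, the centroid sits h/3 = 1.14/3 = 0.38 m below the base (the top edge), so the centroid depth is h_c = 1.53 + 0.38 = 1.91 m.
A = ½ × 0.73 × 1.14 = 0.4161 m².
Resultant F = γ·h_c·A = 9.81 × 1.91 × 0.4161 = 7.79651 kN.
I_c = b·h³/36 = 0.73 × 1.14³/36 = 0.0300424 m⁴.
Centre of pressure: y_p = y_c + I_c/(y_c·A) = 1.91 + 0.0300424/(1.91 × 0.4161) = 1.91 + 0.037801 = 1.9478 m along the plane.
The resultant acts 0.38 + 0.037801 = 0.417801 m (along the plate) below the hinge at the top edge, so the moment about the hinge is M = F × 0.417801 = 7.79651 × 0.417801 = 3.25739 kN·m.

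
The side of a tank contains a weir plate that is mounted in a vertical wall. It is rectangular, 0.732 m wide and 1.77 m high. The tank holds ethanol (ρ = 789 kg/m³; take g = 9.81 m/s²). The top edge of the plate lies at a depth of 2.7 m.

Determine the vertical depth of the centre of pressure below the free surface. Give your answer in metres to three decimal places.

h_p = 3.658 m

γ = ρg = 789 × 9.81 / 1000 = 7.74009 kN/m³.
The centroid lies 1.77/2 = 0.885 m below the top edge, so the centroid depth is h_c = 2.7 + 0.885 = 3.585 m.
A = 0.732 × 1.77 = 1.29564 m².
Resultant F = γ·h_c·A = 7.74009 × 3.585 × 1.29564 = 35.9517 kN.
I_c = b·h³/12 = 0.732 × 1.77³/12 = 0.338259 m⁴.
Centre of pressure: y_p = y_c + I_c/(y_c·A) = 3.585 + 0.338259/(3.585 × 1.29564) = 3.585 + 0.0728242 = 3.65782 m along the plane.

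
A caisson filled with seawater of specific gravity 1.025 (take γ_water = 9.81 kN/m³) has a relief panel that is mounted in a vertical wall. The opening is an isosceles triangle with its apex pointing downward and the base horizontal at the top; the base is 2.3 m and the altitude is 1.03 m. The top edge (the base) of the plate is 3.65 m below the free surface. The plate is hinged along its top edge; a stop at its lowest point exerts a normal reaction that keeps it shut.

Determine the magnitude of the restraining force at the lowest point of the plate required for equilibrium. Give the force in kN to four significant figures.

P ≈ 16.54 kN

γ = 1.025 × 9.81 = 10.05525 kN/m³.
With the apex down, the centroid sits h/3 = 1.03/3 = 0.343333 m below the base (the top edge), so the centroid depth is h_c = 3.65 + 0.343333 = 3.99333 m.
A = ½ × 2.3 × 1.03 = 1.1845 m².
Resultant F = γ·h_c·A = 10.05525 × 3.99333 × 1.1845 = 47.5623 kN.
I_c = b·h³/36 = 2.3 × 1.03³/36 = 0.0698131 m⁴.
Centre of pressure: y_p = y_c + I_c/(y_c·A) = 3.99333 + 0.0698131/(3.99333 × 1.1845) = 3.99333 + 0.0147593 = 4.00809 m along the plane.
The resultant acts 0.343333 + 0.0147593 = 0.358092 m (along the plate) below the hinge at the top edge, so the moment about the hinge is M = F × 0.358092 = 47.5623 × 0.358092 = 17.0317 kN·m.
A normal force at the bottom, 1.03 m from the hinge, must supply this moment: P = 17.0317/1.03 = 16.5356 kN.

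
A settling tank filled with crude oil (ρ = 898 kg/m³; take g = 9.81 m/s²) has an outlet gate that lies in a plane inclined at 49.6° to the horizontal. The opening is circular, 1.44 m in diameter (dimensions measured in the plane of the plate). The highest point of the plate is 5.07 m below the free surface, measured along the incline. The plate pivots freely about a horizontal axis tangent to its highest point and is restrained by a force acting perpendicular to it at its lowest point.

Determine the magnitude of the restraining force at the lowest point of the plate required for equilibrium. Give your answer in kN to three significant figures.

P ≈ 32.6 kN

γ = ρg = 898 × 9.81 / 1000 = 8.80938 kN/m³.
Let θ = 49.6° be the plate's angle to the horizontal; measure y along the incline from where the plane meets the free surface. Vertical depth h = y·sinθ with sinθ = 0.761538.
The centroid is at the centre, 0.72 m below the top of the plate, so y_c = 5.07 + 0.72 = 5.79 m and h_c = 5.79 × 0.761538 = 4.40931 m.
A = π(0.72)² = 1.6286 m².
Resultant F = γ·h_c·A = 8.80938 × 4.40931 × 1.6286 = 63.2602 kN.
I_c = πr⁴/4 = π × 0.72⁴/4 = 0.211067 m⁴.
Centre of pressure: y_p = y_c + I_c/(y_c·A) = 5.79 + 0.211067/(5.79 × 1.6286) = 5.79 + 0.0223835 = 5.81238 m along the plane.
The resultant acts 0.72 + 0.0223835 = 0.742383 m (along the plate) below the hinge at the top edge, so the moment about the hinge is M = F × 0.742383 = 63.2602 × 0.742383 = 46.9633 kN·m.
A normal force at the bottom, 1.44 m from the hinge, must supply this moment: P = 46.9633/1.44 = 32.6134 kN.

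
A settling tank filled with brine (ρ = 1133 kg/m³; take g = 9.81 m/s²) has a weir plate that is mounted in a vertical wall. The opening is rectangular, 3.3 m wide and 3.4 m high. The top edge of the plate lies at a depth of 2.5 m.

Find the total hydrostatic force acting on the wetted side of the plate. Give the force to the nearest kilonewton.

F ≈ 524 kN

γ = ρg = 1133 × 9.81 / 1000 = 11.11473 kN/m³.
The centroid lies 3.4/2 = 1.7 m below the top edge, so the centroid depth is h_c = 2.5 + 1.7 = 4.2 m.
A = 3.3 × 3.4 = 11.22 m².
Resultant F = γ·h_c·A = 11.11473 × 4.2 × 11.22 = 523.771 kN.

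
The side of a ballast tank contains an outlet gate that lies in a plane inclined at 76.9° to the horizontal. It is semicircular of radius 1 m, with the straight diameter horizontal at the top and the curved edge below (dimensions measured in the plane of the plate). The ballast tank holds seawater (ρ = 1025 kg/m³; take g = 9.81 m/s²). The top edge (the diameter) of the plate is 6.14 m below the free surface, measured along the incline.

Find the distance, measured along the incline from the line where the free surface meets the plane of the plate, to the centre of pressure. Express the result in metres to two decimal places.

γ = ρg = 1025 × 9.81 / 1000 = 10.05525 kN/m³.
Let θ = 76.9° be the plate's angle to the horizontal; measure y along the incline from where the plane meets the free surface. Vertical depth h = y·sinθ with sinθ = 0.973976.
The centroid of a semicircle lies 4r/(3π) = 0.424413 m from the diameter, here below the top edge, so y_c = 6.14 + 0.424413 = 6.56441 m and h_c = 6.56441 × 0.973976 = 6.39358 m.
A = πr²/2 = π × 1²/2 = 1.5708 m².
Resultant F = γ·h_c·A = 10.05525 × 6.39358 × 1.5708 = 100.985 kN.
I_c = (π/8 − 8/(9π))·r⁴ = 0.109757 × 1⁴ = 0.109757 m⁴.
Centre of pressure: y_p = y_c + I_c/(y_c·A) = 6.56441 + 0.109757/(6.56441 × 1.5708) = 6.56441 + 0.0106443 = 6.57505 m along the plane.

y_p = 6.58 m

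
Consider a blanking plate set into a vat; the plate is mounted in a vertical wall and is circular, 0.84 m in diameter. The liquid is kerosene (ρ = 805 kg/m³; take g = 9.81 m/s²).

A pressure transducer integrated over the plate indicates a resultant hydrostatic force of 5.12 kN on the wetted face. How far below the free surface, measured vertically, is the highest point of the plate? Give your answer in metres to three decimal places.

d_top ≈ 0.750 m

γ = ρg = 805 × 9.81 / 1000 = 7.89705 kN/m³.
A = π(0.42)² = 0.554177 m².
From F = γ·h_c·A, the centroid depth is h_c = 5.12/(7.89705 × 0.554177) = 1.16992 m.
The centroid is at the centre, 0.42 m below the top of the plate, so the highest point sits at h_top = 1.16992 − 0.42 = 0.74992 m below the surface.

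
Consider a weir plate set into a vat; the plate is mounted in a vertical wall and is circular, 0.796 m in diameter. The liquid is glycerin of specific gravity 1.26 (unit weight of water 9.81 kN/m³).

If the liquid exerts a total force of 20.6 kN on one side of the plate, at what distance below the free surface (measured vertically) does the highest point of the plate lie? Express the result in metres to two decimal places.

d_top ≈ 2.95 m

γ = 1.26 × 9.81 = 12.3606 kN/m³.
A = π(0.398)² = 0.497641 m².
From F = γ·h_c·A, the centroid depth is h_c = 20.6/(12.3606 × 0.497641) = 3.34897 m.
The centroid is at the centre, 0.398 m below the top of the plate, so the highest point sits at h_top = 3.34897 − 0.398 = 2.95097 m below the surface.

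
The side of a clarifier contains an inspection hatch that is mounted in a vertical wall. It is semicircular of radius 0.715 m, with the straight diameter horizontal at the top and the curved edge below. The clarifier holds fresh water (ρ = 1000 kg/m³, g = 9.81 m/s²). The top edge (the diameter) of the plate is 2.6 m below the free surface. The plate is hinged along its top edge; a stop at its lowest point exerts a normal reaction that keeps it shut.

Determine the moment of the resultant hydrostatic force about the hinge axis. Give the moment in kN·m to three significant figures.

γ = ρg = 1000 × 9.81 = 9810 N/m³ = 9.81 kN/m³.
The centroid of a semicircle lies 4r/(3π) = 0.303455 m from the diameter, here below the top edge, so the centroid depth is h_c = 2.6 + 0.303455 = 2.90346 m.
A = πr²/2 = π × 0.715²/2 = 0.80303 m².
Resultant F = γ·h_c·A = 9.81 × 2.90346 × 0.80303 = 22.8727 kN.
I_c = (π/8 − 8/(9π))·r⁴ = 0.109757 × 0.715⁴ = 0.0286851 m⁴.
Centre of pressure: y_p = y_c + I_c/(y_c·A) = 2.90346 + 0.0286851/(2.90346 × 0.80303) = 2.90346 + 0.0123029 = 2.91576 m along the plane.
The resultant acts 0.303455 + 0.0123029 = 0.315758 m (along the plate) below the hinge at the top edge, so the moment about the hinge is M = F × 0.315758 = 22.8727 × 0.315758 = 7.22224 kN·m.

M ≈ 7.22 kN·m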